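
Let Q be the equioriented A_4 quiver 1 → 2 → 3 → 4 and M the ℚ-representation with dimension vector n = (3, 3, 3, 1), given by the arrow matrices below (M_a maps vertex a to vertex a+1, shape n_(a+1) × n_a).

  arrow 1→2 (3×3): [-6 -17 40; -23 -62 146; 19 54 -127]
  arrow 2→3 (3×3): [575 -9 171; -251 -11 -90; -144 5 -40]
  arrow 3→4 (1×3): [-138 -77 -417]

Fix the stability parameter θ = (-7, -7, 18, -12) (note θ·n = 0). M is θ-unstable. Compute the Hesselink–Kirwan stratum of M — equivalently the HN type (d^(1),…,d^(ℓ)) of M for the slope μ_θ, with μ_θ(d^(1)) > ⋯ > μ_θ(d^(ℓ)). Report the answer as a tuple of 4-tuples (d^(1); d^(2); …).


Barcode: M ≅ I[1,3]^2, I[1,4]. HN layers by μ_θ (3 steps, strictly decreasing):
  μ^(1)=18; μ^(2)=3; μ^(3)=-7

((0, 0, 2, 0); (0, 0, 1, 1); (3, 3, 0, 0))


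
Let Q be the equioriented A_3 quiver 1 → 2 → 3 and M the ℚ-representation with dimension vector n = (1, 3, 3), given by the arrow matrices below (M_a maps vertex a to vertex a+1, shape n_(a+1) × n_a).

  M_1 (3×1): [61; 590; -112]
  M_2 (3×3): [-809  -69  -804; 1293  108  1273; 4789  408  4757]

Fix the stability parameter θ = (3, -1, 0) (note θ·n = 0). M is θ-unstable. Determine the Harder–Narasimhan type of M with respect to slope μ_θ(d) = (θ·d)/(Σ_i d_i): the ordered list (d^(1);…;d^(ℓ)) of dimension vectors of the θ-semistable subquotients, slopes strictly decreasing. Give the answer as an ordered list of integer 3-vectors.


Interval decomposition of M: I[1,3], I[2,2], I[2,3], I[3,3].
HN type (ℓ=3): μ^(1)=2/3; μ^(2)=0; μ^(3)=-1

((1, 1, 1); (0, 0, 2); (0, 2, 0))


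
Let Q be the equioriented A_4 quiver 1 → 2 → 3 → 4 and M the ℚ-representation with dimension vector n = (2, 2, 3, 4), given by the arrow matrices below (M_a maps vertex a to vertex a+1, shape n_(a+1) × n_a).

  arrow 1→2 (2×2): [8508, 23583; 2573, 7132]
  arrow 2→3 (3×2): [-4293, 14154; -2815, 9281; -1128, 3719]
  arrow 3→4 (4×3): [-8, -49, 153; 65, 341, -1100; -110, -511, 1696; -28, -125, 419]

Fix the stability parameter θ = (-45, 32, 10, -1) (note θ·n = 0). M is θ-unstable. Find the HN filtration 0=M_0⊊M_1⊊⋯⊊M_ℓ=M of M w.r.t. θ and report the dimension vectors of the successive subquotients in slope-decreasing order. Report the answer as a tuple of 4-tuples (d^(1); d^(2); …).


Via rank(M_{q-1}∘⋯∘M_p): M ≅ I[1,4]^2, I[3,4], I[4,4].
μ_θ-semistable layers: μ^(1)=41/3; μ^(2)=9/2; μ^(3)=-1; μ^(4)=-45

((0, 2, 2, 2); (0, 0, 1, 1); (0, 0, 0, 1); (2, 0, 0, 0))


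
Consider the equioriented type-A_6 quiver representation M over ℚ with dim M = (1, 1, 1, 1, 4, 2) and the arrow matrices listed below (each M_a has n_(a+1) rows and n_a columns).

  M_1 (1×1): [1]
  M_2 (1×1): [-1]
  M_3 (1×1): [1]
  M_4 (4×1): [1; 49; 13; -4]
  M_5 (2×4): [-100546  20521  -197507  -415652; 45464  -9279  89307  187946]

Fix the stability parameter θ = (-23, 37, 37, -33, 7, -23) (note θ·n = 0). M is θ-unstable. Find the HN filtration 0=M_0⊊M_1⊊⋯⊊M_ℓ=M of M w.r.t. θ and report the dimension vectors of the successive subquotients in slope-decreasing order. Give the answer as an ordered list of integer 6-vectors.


Via rank(M_{q-1}∘⋯∘M_p): M ≅ I[1,5], I[5,5], I[5,6]^2.
μ_θ-semistable layers: μ^(1)=12; μ^(2)=7; μ^(3)=-8; μ^(4)=-23

((0, 1, 1, 1, 1, 0); (0, 0, 0, 0, 1, 0); (0, 0, 0, 0, 2, 2); (1, 0, 0, 0, 0, 0))


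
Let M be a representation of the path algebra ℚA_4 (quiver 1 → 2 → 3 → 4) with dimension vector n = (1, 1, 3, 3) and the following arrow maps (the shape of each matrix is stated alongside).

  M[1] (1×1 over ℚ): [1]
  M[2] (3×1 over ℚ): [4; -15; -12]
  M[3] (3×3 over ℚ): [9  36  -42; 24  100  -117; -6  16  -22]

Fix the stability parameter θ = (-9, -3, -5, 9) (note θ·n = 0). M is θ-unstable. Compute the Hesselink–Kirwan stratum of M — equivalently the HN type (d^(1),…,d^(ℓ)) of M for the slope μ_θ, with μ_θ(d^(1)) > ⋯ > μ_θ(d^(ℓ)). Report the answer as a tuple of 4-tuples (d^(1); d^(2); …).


Barcode: M ≅ I[1,3], I[3,4]^2, I[4,4]. HN layers by μ_θ (4 steps, strictly decreasing):
  μ^(1)=9; μ^(2)=-4; μ^(3)=-5; μ^(4)=-9

((0, 0, 0, 3); (0, 1, 1, 0); (0, 0, 2, 0); (1, 0, 0, 0))


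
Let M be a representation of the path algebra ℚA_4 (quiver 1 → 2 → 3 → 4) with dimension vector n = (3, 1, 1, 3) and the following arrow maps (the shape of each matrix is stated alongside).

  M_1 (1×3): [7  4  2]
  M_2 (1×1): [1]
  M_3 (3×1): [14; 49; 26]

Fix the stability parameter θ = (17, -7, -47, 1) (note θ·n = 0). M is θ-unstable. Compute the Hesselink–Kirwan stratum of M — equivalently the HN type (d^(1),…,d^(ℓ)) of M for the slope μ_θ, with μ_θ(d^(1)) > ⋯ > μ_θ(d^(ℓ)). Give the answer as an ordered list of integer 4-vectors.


Barcode: M ≅ I[1,1]^2, I[1,4], I[4,4]^2. HN layers by μ_θ (3 steps, strictly decreasing):
  μ^(1)=17; μ^(2)=1; μ^(3)=-37/3

((2, 0, 0, 0); (0, 0, 0, 3); (1, 1, 1, 0))


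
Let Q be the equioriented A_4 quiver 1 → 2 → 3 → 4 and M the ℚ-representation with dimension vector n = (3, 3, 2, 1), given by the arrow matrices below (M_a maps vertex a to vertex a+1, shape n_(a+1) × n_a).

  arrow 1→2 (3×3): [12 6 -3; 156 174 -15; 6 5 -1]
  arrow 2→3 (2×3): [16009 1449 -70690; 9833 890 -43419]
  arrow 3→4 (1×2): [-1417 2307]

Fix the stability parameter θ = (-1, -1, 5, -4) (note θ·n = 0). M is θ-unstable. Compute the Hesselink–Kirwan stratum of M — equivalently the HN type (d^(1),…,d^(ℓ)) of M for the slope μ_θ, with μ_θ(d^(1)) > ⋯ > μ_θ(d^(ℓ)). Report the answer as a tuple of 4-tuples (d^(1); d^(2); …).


Via rank(M_{q-1}∘⋯∘M_p): M ≅ I[1,1], I[1,3], I[1,4], I[2,2].
μ_θ-semistable layers: μ^(1)=5; μ^(2)=1/2; μ^(3)=-1

((0, 0, 1, 0); (0, 0, 1, 1); (3, 3, 0, 0))


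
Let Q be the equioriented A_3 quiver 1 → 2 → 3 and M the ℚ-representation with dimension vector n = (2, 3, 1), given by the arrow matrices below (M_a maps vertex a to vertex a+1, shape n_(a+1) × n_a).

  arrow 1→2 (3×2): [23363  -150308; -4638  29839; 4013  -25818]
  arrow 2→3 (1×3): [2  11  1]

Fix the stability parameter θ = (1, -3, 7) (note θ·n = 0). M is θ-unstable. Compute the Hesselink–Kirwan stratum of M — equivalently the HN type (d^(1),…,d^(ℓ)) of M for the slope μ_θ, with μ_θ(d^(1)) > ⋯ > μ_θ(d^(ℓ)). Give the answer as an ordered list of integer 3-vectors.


Barcode: M ≅ I[1,2], I[1,3], I[2,2]. HN layers by μ_θ (3 steps, strictly decreasing):
  μ^(1)=7; μ^(2)=-1; μ^(3)=-3

((0, 0, 1); (2, 2, 0); (0, 1, 0))


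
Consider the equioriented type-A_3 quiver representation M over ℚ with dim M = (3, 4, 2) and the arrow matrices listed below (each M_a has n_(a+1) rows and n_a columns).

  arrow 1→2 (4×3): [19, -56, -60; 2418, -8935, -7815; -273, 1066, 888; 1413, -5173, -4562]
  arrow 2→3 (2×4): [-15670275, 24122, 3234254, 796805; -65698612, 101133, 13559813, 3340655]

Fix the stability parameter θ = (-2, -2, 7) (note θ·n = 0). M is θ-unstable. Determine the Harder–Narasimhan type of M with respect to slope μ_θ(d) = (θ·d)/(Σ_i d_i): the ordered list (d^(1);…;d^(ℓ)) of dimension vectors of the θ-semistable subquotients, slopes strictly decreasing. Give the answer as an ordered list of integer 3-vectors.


Barcode: M ≅ I[1,2], I[1,3]^2, I[2,2]. HN layers by μ_θ (2 steps, strictly decreasing):
  μ^(1)=7; μ^(2)=-2

((0, 0, 2); (3, 4, 0))


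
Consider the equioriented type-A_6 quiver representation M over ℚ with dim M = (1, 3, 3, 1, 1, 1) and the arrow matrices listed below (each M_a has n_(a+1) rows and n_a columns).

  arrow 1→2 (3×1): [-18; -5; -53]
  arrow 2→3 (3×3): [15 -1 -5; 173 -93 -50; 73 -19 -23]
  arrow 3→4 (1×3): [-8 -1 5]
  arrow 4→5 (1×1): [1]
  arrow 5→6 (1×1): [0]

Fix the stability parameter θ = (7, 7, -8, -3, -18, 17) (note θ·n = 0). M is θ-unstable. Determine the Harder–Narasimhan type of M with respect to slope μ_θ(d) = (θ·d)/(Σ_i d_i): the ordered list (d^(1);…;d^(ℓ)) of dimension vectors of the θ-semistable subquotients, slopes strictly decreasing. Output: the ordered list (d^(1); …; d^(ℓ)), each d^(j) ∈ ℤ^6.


Interval decomposition of M: I[1,5], I[2,3]^2, I[6,6].
HN type (ℓ=3): μ^(1)=17; μ^(2)=-1/2; μ^(3)=-3

((0, 0, 0, 0, 0, 1); (0, 2, 2, 0, 0, 0); (1, 1, 1, 1, 1, 0))


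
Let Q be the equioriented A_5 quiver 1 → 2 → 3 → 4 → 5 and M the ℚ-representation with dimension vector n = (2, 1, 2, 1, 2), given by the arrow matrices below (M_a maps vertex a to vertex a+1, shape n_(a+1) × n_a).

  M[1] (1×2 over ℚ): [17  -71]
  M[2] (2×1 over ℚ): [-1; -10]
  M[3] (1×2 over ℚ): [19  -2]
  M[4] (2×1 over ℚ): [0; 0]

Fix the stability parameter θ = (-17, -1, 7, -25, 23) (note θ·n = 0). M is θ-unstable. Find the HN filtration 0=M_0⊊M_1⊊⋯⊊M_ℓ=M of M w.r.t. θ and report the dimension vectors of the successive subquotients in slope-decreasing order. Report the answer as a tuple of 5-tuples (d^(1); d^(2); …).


Via rank(M_{q-1}∘⋯∘M_p): M ≅ I[1,1], I[1,4], I[3,3], I[5,5]^2.
μ_θ-semistable layers: μ^(1)=23; μ^(2)=7; μ^(3)=-19/3; μ^(4)=-17

((0, 0, 0, 0, 2); (0, 0, 1, 0, 0); (0, 1, 1, 1, 0); (2, 0, 0, 0, 0))


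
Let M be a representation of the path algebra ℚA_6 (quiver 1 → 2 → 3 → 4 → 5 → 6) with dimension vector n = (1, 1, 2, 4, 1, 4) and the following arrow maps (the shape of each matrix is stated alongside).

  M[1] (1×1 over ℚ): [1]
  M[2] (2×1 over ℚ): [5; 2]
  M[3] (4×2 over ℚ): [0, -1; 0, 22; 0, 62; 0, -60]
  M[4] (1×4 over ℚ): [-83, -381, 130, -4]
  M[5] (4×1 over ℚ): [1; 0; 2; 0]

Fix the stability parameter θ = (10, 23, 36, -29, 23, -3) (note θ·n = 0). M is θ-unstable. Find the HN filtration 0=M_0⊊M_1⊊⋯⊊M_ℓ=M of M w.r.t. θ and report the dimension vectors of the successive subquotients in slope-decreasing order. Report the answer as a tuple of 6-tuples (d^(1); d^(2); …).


Interval decomposition of M: I[1,6], I[3,3], I[4,4]^3, I[6,6]^3.
HN type (ℓ=4): μ^(1)=36; μ^(2)=10; μ^(3)=-3; μ^(4)=-29

((0, 0, 1, 0, 0, 0); (1, 1, 1, 1, 1, 1); (0, 0, 0, 0, 0, 3); (0, 0, 0, 3, 0, 0))


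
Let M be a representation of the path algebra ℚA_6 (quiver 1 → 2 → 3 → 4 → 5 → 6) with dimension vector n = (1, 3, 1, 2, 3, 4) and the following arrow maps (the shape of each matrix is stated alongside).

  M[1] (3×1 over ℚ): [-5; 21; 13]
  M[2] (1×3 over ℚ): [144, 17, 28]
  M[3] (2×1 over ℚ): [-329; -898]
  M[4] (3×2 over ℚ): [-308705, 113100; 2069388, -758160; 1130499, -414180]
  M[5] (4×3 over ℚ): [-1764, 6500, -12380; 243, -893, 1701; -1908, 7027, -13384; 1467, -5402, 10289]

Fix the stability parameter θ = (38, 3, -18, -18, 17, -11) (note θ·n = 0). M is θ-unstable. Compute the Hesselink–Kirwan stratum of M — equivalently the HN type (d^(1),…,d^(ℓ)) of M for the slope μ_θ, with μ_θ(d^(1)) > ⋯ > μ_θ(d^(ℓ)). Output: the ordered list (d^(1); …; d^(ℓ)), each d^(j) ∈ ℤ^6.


Barcode: M ≅ I[1,5], I[2,2]^2, I[4,4], I[5,6]^2, I[6,6]^2. HN layers by μ_θ (5 steps, strictly decreasing):
  μ^(1)=17; μ^(2)=3; μ^(3)=5/4; μ^(4)=-11; μ^(5)=-18

((0, 0, 0, 0, 1, 0); (0, 2, 0, 0, 2, 2); (1, 1, 1, 1, 0, 0); (0, 0, 0, 0, 0, 2); (0, 0, 0, 1, 0, 0))


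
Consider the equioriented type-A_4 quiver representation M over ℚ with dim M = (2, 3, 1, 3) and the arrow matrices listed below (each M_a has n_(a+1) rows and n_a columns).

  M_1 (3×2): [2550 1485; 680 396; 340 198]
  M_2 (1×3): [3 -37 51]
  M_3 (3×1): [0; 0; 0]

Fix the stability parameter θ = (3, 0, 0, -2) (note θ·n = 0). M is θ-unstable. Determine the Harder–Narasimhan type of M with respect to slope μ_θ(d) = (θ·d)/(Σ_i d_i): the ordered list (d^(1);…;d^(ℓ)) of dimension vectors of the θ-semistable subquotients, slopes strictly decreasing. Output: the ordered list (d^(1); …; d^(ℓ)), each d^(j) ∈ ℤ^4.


Interval decomposition of M: I[1,1], I[1,3], I[2,2]^2, I[4,4]^3.
HN type (ℓ=4): μ^(1)=3; μ^(2)=1; μ^(3)=0; μ^(4)=-2

((1, 0, 0, 0); (1, 1, 1, 0); (0, 2, 0, 0); (0, 0, 0, 3))


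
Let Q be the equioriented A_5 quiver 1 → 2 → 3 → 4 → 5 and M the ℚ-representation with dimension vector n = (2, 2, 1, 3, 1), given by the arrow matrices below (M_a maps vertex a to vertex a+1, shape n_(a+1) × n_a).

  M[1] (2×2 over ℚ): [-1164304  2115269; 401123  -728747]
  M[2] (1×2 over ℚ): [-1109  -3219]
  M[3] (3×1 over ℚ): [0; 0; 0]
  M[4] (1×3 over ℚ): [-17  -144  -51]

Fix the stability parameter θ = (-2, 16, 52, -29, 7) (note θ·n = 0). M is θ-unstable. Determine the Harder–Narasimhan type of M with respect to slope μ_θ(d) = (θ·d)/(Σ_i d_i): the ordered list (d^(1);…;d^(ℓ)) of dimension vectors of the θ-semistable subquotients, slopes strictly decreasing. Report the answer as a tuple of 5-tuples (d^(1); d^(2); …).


Via rank(M_{q-1}∘⋯∘M_p): M ≅ I[1,2], I[1,3], I[4,4]^2, I[4,5].
μ_θ-semistable layers: μ^(1)=52; μ^(2)=16; μ^(3)=7; μ^(4)=-2; μ^(5)=-29

((0, 0, 1, 0, 0); (0, 2, 0, 0, 0); (0, 0, 0, 0, 1); (2, 0, 0, 0, 0); (0, 0, 0, 3, 0))


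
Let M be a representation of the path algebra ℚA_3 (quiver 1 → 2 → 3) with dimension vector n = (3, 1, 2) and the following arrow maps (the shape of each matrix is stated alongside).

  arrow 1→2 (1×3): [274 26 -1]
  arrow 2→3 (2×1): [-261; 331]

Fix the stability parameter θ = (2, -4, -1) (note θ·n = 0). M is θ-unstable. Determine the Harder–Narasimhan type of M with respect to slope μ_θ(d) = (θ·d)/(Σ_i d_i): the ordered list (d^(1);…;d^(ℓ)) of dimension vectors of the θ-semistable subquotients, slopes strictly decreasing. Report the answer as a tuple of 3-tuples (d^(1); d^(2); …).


Barcode: M ≅ I[1,1]^2, I[1,3], I[3,3]. HN layers by μ_θ (2 steps, strictly decreasing):
  μ^(1)=2; μ^(2)=-1

((2, 0, 0); (1, 1, 2))


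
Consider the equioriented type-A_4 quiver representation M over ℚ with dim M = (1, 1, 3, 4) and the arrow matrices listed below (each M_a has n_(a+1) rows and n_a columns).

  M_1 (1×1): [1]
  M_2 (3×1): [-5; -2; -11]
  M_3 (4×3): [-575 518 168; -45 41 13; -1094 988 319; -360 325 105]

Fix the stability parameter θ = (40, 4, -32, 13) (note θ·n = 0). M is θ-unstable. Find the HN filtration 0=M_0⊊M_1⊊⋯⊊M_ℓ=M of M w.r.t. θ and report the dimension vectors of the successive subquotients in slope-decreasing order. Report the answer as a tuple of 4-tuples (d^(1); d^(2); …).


Via rank(M_{q-1}∘⋯∘M_p): M ≅ I[1,4], I[3,4]^2, I[4,4].
μ_θ-semistable layers: μ^(1)=13; μ^(2)=4; μ^(3)=-32

((0, 0, 0, 4); (1, 1, 1, 0); (0, 0, 2, 0))


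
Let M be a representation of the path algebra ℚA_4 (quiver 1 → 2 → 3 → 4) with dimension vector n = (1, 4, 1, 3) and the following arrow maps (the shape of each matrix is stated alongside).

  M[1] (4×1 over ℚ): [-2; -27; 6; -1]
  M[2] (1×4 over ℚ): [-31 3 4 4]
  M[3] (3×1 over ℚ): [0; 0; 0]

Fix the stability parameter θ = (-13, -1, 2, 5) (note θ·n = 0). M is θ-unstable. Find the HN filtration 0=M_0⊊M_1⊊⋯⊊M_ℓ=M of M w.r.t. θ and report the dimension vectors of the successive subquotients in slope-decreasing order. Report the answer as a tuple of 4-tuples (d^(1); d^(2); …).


Barcode: M ≅ I[1,3], I[2,2]^3, I[4,4]^3. HN layers by μ_θ (4 steps, strictly decreasing):
  μ^(1)=5; μ^(2)=2; μ^(3)=-1; μ^(4)=-13

((0, 0, 0, 3); (0, 0, 1, 0); (0, 4, 0, 0); (1, 0, 0, 0))


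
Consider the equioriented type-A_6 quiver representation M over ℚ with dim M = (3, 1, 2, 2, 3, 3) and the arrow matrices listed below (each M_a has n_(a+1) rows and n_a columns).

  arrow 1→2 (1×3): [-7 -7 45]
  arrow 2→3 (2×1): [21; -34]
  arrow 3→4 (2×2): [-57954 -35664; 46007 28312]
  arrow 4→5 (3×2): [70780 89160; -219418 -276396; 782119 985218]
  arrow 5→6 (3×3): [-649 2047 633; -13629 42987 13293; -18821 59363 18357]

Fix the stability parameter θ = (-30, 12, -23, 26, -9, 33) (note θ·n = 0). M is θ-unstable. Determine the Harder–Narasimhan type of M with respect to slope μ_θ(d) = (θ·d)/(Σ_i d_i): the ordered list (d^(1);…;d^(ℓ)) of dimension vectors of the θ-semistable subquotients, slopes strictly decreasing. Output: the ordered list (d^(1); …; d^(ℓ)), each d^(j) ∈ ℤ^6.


Barcode: M ≅ I[1,1]^2, I[1,4], I[3,3], I[4,6], I[5,5]^2, I[6,6]^2. HN layers by μ_θ (7 steps, strictly decreasing):
  μ^(1)=33; μ^(2)=26; μ^(3)=17/2; μ^(4)=-11/2; μ^(5)=-9; μ^(6)=-23; μ^(7)=-30

((0, 0, 0, 0, 0, 3); (0, 0, 0, 1, 0, 0); (0, 0, 0, 1, 1, 0); (0, 1, 1, 0, 0, 0); (0, 0, 0, 0, 2, 0); (0, 0, 1, 0, 0, 0); (3, 0, 0, 0, 0, 0))


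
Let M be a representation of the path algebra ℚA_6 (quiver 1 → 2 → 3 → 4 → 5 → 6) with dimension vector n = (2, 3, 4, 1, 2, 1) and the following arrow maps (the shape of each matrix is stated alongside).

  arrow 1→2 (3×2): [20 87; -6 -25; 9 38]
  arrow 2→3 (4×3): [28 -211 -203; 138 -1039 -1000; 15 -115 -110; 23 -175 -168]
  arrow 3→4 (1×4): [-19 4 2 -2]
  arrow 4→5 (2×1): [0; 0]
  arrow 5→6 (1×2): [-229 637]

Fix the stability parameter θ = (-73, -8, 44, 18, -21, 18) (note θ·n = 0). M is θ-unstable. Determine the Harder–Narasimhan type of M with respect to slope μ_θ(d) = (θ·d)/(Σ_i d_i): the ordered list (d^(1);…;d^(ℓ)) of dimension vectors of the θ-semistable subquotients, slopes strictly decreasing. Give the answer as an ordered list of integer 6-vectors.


Via rank(M_{q-1}∘⋯∘M_p): M ≅ I[1,3], I[1,4], I[2,3], I[3,3], I[5,5], I[5,6].
μ_θ-semistable layers: μ^(1)=44; μ^(2)=31; μ^(3)=18; μ^(4)=-8; μ^(5)=-21; μ^(6)=-73

((0, 0, 3, 0, 0, 0); (0, 0, 1, 1, 0, 0); (0, 0, 0, 0, 0, 1); (0, 3, 0, 0, 0, 0); (0, 0, 0, 0, 2, 0); (2, 0, 0, 0, 0, 0))


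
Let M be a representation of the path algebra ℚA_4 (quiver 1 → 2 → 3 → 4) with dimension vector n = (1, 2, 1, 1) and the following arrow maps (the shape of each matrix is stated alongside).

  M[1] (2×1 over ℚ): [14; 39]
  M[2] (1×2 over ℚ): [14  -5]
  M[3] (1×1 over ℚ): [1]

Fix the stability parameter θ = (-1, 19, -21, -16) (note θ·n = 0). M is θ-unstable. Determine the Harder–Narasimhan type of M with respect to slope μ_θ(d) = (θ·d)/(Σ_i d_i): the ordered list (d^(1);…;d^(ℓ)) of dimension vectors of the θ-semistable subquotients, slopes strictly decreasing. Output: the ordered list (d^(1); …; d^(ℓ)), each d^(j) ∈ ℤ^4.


Via rank(M_{q-1}∘⋯∘M_p): M ≅ I[1,4], I[2,2].
μ_θ-semistable layers: μ^(1)=19; μ^(2)=-19/4

((0, 1, 0, 0); (1, 1, 1, 1))


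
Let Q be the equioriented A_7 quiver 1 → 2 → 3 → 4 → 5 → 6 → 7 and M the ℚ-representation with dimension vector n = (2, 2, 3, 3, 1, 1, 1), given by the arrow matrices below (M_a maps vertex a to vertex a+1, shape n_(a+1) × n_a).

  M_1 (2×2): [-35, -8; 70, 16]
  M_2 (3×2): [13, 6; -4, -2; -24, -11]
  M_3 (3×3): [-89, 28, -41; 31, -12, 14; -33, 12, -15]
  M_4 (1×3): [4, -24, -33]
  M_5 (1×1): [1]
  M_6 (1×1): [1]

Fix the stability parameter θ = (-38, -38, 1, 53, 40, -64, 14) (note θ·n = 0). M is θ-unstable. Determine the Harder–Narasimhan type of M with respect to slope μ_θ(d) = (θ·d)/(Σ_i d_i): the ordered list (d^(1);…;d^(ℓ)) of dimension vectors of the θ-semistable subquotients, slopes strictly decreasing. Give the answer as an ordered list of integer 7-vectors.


Barcode: M ≅ I[1,1], I[1,7], I[2,4], I[3,3], I[4,4]. HN layers by μ_θ (5 steps, strictly decreasing):
  μ^(1)=53; μ^(2)=14; μ^(3)=29/3; μ^(4)=1; μ^(5)=-38

((0, 0, 0, 2, 0, 0, 0); (0, 0, 0, 0, 0, 0, 1); (0, 0, 0, 1, 1, 1, 0); (0, 0, 3, 0, 0, 0, 0); (2, 2, 0, 0, 0, 0, 0))


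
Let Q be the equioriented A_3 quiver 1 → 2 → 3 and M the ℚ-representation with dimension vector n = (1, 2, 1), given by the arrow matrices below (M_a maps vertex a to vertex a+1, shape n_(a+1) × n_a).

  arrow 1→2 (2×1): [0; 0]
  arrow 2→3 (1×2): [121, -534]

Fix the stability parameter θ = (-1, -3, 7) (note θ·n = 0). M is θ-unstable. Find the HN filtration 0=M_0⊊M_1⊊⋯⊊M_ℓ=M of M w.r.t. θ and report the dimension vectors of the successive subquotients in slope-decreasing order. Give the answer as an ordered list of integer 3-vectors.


Via rank(M_{q-1}∘⋯∘M_p): M ≅ I[1,1], I[2,2], I[2,3].
μ_θ-semistable layers: μ^(1)=7; μ^(2)=-1; μ^(3)=-3

((0, 0, 1); (1, 0, 0); (0, 2, 0))


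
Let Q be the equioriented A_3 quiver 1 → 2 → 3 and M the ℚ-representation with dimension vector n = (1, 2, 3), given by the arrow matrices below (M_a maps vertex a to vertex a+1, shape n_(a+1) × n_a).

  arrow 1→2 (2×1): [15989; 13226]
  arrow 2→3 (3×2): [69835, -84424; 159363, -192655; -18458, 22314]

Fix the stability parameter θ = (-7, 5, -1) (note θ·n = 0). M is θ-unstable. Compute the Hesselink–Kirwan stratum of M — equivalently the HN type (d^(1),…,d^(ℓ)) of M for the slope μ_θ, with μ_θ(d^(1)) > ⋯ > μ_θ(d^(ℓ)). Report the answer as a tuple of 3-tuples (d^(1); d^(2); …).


Interval decomposition of M: I[1,3], I[2,3], I[3,3].
HN type (ℓ=3): μ^(1)=2; μ^(2)=-1; μ^(3)=-7

((0, 2, 2); (0, 0, 1); (1, 0, 0))


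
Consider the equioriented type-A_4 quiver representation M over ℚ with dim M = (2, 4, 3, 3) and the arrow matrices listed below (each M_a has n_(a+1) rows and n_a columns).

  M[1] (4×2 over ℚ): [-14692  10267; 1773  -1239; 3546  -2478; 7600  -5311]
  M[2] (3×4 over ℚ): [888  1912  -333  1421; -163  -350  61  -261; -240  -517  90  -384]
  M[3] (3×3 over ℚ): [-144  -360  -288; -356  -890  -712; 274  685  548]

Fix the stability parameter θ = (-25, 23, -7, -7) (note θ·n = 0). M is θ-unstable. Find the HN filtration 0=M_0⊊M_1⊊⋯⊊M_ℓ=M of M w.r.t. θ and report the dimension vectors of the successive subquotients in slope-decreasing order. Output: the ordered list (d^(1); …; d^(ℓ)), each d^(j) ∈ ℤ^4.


Via rank(M_{q-1}∘⋯∘M_p): M ≅ I[1,3]^2, I[2,2], I[2,4], I[4,4]^2.
μ_θ-semistable layers: μ^(1)=23; μ^(2)=8; μ^(3)=3; μ^(4)=-7; μ^(5)=-25

((0, 1, 0, 0); (0, 2, 2, 0); (0, 1, 1, 1); (0, 0, 0, 2); (2, 0, 0, 0))


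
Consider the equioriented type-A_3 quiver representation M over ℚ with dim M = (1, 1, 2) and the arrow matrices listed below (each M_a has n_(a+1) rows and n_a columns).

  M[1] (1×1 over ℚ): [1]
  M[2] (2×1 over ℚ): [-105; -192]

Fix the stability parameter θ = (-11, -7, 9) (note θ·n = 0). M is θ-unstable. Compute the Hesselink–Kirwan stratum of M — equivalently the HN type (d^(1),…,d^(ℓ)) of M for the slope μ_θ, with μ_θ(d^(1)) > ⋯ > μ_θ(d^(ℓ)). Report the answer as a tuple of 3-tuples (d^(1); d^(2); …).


Barcode: M ≅ I[1,3], I[3,3]. HN layers by μ_θ (3 steps, strictly decreasing):
  μ^(1)=9; μ^(2)=-7; μ^(3)=-11

((0, 0, 2); (0, 1, 0); (1, 0, 0))


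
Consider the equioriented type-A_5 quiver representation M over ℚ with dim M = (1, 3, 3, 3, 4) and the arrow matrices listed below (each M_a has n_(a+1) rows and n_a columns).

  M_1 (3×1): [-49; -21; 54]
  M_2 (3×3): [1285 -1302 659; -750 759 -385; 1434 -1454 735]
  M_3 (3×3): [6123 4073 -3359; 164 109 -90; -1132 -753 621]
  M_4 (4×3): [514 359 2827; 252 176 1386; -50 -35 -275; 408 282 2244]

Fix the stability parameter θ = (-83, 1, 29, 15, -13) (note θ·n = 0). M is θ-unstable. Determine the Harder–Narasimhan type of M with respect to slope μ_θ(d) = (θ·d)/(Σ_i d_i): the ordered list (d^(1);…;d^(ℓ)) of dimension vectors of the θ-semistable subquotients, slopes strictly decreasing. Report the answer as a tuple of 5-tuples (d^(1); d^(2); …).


Interval decomposition of M: I[1,5], I[2,4], I[2,5], I[5,5]^2.
HN type (ℓ=5): μ^(1)=22; μ^(2)=31/3; μ^(3)=1; μ^(4)=-13; μ^(5)=-83

((0, 0, 1, 1, 0); (0, 0, 2, 2, 2); (0, 3, 0, 0, 0); (0, 0, 0, 0, 2); (1, 0, 0, 0, 0))


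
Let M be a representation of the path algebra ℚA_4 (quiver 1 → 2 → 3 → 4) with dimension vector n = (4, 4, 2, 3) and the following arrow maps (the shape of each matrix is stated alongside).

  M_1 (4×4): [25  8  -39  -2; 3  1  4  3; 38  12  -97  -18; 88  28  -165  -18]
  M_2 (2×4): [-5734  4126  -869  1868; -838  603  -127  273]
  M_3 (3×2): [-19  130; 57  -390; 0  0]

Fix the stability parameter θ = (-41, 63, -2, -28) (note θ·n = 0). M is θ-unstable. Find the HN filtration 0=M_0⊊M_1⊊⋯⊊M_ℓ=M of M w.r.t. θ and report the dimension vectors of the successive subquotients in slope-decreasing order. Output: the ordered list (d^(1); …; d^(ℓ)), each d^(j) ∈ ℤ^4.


Interval decomposition of M: I[1,2]^2, I[1,3], I[1,4], I[4,4]^2.
HN type (ℓ=5): μ^(1)=63; μ^(2)=61/2; μ^(3)=11; μ^(4)=-28; μ^(5)=-41

((0, 2, 0, 0); (0, 1, 1, 0); (0, 1, 1, 1); (0, 0, 0, 2); (4, 0, 0, 0))


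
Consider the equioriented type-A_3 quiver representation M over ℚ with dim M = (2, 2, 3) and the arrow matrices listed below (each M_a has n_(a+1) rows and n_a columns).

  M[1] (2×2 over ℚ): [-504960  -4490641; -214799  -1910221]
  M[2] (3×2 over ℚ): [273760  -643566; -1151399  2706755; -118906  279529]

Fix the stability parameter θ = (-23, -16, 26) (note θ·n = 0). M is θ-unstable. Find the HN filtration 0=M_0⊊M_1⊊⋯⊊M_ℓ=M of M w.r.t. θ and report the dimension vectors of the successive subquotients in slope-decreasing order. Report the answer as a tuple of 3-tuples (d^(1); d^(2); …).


Barcode: M ≅ I[1,3]^2, I[3,3]. HN layers by μ_θ (3 steps, strictly decreasing):
  μ^(1)=26; μ^(2)=-16; μ^(3)=-23

((0, 0, 3); (0, 2, 0); (2, 0, 0))


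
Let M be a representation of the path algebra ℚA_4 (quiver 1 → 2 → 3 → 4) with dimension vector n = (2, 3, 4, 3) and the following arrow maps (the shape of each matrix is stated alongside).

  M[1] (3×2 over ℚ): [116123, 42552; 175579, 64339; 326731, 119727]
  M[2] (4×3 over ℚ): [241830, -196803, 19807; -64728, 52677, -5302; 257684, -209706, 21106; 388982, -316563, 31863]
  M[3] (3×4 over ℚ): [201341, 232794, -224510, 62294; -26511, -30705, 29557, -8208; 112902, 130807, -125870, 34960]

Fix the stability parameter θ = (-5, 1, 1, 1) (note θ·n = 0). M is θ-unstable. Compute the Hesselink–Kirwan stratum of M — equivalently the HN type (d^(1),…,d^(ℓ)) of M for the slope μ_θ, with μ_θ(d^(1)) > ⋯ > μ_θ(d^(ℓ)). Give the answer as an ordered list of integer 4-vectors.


Barcode: M ≅ I[1,4]^2, I[2,2], I[3,3], I[3,4]. HN layers by μ_θ (2 steps, strictly decreasing):
  μ^(1)=1; μ^(2)=-5

((0, 3, 4, 3); (2, 0, 0, 0))


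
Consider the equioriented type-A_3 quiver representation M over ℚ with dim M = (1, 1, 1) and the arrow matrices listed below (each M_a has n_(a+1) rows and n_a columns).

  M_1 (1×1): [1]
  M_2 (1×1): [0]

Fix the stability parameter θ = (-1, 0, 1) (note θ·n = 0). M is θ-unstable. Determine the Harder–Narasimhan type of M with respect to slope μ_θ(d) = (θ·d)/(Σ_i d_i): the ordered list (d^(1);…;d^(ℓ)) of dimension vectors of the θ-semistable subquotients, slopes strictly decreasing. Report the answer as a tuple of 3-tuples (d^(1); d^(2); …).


Barcode: M ≅ I[1,2], I[3,3]. HN layers by μ_θ (3 steps, strictly decreasing):
  μ^(1)=1; μ^(2)=0; μ^(3)=-1

((0, 0, 1); (0, 1, 0); (1, 0, 0))


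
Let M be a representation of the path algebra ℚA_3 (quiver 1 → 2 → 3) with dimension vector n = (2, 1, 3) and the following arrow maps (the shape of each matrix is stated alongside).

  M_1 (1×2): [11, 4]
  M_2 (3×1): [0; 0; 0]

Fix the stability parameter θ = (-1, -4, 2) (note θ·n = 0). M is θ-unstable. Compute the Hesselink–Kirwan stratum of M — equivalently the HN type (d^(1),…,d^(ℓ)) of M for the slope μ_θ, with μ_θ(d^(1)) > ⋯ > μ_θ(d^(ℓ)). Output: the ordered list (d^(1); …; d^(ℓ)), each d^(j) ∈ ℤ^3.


Barcode: M ≅ I[1,1], I[1,2], I[3,3]^3. HN layers by μ_θ (3 steps, strictly decreasing):
  μ^(1)=2; μ^(2)=-1; μ^(3)=-5/2

((0, 0, 3); (1, 0, 0); (1, 1, 0))


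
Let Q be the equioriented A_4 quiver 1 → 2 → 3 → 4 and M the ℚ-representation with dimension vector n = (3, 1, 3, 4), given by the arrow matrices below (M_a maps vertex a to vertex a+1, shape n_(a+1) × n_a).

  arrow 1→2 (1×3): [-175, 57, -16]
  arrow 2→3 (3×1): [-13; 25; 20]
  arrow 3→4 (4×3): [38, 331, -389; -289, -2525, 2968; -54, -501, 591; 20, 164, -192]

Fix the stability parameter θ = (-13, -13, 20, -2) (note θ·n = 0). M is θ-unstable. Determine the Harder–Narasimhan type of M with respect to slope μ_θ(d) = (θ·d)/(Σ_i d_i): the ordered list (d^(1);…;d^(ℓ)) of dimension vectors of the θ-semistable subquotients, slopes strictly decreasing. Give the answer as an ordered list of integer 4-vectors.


Interval decomposition of M: I[1,1]^2, I[1,4], I[3,3], I[3,4], I[4,4]^2.
HN type (ℓ=4): μ^(1)=20; μ^(2)=9; μ^(3)=-2; μ^(4)=-13

((0, 0, 1, 0); (0, 0, 2, 2); (0, 0, 0, 2); (3, 1, 0, 0))


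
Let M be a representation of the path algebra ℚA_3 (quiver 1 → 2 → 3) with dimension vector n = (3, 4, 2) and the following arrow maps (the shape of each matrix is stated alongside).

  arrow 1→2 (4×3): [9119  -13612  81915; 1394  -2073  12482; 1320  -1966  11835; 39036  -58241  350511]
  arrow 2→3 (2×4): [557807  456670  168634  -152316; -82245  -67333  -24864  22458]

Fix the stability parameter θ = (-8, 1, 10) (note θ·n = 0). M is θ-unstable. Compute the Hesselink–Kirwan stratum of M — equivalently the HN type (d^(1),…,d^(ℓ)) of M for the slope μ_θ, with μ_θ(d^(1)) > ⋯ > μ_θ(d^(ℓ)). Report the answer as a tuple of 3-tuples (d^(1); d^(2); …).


Via rank(M_{q-1}∘⋯∘M_p): M ≅ I[1,2], I[1,3]^2, I[2,2].
μ_θ-semistable layers: μ^(1)=10; μ^(2)=1; μ^(3)=-8

((0, 0, 2); (0, 4, 0); (3, 0, 0))


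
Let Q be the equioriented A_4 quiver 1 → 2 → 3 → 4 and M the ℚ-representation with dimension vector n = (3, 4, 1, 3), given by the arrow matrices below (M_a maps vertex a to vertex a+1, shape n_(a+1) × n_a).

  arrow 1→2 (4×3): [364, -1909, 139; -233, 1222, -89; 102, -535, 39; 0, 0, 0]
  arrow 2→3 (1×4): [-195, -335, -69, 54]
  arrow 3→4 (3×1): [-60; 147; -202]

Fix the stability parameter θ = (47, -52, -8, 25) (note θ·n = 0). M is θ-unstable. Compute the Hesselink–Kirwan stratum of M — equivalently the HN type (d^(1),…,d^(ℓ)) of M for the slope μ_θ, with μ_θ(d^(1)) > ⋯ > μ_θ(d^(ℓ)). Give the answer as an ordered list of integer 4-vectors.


Interval decomposition of M: I[1,1], I[1,2], I[1,4], I[2,2]^2, I[4,4]^2.
HN type (ℓ=5): μ^(1)=47; μ^(2)=25; μ^(3)=-5/2; μ^(4)=-13/3; μ^(5)=-52

((1, 0, 0, 0); (0, 0, 0, 3); (1, 1, 0, 0); (1, 1, 1, 0); (0, 2, 0, 0))


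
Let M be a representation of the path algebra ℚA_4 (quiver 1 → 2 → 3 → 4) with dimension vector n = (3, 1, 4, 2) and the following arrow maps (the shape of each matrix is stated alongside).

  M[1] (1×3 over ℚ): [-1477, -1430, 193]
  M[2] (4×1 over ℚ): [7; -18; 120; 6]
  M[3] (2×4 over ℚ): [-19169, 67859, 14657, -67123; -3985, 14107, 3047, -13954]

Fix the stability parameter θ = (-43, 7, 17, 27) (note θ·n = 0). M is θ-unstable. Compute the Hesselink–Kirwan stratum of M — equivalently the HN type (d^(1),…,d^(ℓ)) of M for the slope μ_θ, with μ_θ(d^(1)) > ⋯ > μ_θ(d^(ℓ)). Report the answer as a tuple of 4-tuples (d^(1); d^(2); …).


Interval decomposition of M: I[1,1]^2, I[1,4], I[3,3]^2, I[3,4].
HN type (ℓ=4): μ^(1)=27; μ^(2)=17; μ^(3)=7; μ^(4)=-43

((0, 0, 0, 2); (0, 0, 4, 0); (0, 1, 0, 0); (3, 0, 0, 0))


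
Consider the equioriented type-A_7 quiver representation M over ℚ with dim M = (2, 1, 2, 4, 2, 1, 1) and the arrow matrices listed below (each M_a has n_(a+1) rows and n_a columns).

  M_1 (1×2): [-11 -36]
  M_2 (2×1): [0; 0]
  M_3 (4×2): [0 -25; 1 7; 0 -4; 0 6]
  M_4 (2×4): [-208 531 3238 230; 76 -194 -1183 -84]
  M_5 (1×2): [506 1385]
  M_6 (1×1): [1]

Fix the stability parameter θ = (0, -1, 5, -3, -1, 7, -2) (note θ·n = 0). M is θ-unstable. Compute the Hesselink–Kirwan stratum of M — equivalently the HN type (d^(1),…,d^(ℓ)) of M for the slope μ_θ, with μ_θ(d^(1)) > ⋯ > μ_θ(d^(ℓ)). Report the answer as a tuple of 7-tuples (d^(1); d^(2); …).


Interval decomposition of M: I[1,1], I[1,2], I[3,4], I[3,7], I[4,4], I[4,5].
HN type (ℓ=7): μ^(1)=5/2; μ^(2)=1; μ^(3)=1/3; μ^(4)=0; μ^(5)=-1/2; μ^(6)=-1; μ^(7)=-3

((0, 0, 0, 0, 0, 1, 1); (0, 0, 1, 1, 0, 0, 0); (0, 0, 1, 1, 1, 0, 0); (1, 0, 0, 0, 0, 0, 0); (1, 1, 0, 0, 0, 0, 0); (0, 0, 0, 0, 1, 0, 0); (0, 0, 0, 2, 0, 0, 0))


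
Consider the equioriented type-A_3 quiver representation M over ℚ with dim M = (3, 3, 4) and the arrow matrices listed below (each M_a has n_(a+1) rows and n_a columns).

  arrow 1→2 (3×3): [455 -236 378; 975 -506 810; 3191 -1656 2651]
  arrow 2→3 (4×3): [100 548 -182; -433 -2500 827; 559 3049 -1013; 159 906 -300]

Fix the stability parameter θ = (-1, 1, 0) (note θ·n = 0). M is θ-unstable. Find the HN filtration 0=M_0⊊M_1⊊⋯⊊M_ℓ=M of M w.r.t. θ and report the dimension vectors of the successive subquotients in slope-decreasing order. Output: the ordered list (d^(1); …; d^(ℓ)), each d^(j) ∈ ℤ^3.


Interval decomposition of M: I[1,3]^3, I[3,3].
HN type (ℓ=3): μ^(1)=1/2; μ^(2)=0; μ^(3)=-1

((0, 3, 3); (0, 0, 1); (3, 0, 0))


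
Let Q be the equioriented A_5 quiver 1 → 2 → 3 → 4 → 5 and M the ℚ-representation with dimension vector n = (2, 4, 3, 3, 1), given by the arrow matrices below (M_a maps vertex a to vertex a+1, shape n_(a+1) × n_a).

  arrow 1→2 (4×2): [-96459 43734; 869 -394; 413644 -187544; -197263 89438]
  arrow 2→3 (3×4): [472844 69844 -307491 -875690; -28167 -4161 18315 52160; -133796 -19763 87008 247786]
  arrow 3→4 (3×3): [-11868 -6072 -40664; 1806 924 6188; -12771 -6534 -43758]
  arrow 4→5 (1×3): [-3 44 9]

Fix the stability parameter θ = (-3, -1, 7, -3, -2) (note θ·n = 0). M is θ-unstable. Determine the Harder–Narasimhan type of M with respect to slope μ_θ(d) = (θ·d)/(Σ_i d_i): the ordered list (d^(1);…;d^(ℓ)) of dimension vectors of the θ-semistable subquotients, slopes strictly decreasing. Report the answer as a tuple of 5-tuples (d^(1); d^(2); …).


Interval decomposition of M: I[1,1], I[1,3], I[2,2], I[2,3], I[2,5], I[4,4]^2.
HN type (ℓ=4): μ^(1)=7; μ^(2)=2/3; μ^(3)=-1; μ^(4)=-3

((0, 0, 2, 0, 0); (0, 0, 1, 1, 1); (0, 4, 0, 0, 0); (2, 0, 0, 2, 0))


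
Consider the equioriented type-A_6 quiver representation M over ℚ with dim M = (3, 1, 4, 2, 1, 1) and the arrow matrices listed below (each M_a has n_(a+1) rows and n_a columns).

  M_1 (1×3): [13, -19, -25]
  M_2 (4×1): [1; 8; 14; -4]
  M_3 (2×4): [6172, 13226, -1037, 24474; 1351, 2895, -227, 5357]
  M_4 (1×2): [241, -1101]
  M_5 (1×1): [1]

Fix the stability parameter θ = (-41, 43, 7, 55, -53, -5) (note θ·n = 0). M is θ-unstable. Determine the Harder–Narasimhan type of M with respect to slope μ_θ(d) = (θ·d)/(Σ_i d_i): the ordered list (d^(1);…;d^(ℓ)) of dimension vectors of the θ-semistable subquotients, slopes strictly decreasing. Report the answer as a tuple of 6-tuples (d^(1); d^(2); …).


Interval decomposition of M: I[1,1]^2, I[1,6], I[3,3]^2, I[3,4].
HN type (ℓ=4): μ^(1)=55; μ^(2)=47/5; μ^(3)=7; μ^(4)=-41

((0, 0, 0, 1, 0, 0); (0, 1, 1, 1, 1, 1); (0, 0, 3, 0, 0, 0); (3, 0, 0, 0, 0, 0))


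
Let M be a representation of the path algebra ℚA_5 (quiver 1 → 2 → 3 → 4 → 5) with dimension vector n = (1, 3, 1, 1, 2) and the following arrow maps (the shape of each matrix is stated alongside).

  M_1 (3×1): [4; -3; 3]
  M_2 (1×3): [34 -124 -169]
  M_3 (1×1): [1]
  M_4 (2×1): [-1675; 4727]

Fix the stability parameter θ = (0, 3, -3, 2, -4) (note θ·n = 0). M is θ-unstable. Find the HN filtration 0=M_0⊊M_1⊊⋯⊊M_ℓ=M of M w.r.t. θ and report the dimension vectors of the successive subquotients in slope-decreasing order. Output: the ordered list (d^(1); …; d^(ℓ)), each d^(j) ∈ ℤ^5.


Via rank(M_{q-1}∘⋯∘M_p): M ≅ I[1,5], I[2,2]^2, I[5,5].
μ_θ-semistable layers: μ^(1)=3; μ^(2)=-2/5; μ^(3)=-4

((0, 2, 0, 0, 0); (1, 1, 1, 1, 1); (0, 0, 0, 0, 1))


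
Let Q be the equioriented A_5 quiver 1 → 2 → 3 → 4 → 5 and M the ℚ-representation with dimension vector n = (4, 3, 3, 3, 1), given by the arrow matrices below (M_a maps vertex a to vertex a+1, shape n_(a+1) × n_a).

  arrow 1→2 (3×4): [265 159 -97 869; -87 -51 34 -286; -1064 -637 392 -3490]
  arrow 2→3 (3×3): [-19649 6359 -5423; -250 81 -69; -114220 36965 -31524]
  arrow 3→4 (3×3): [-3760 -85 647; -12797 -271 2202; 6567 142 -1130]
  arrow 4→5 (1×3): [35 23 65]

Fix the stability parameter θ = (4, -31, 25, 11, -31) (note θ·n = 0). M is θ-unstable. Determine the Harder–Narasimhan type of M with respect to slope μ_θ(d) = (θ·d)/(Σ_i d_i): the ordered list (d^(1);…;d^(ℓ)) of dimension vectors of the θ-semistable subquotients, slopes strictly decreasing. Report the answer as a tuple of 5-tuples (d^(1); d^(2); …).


Interval decomposition of M: I[1,1], I[1,4]^2, I[1,5].
HN type (ℓ=4): μ^(1)=18; μ^(2)=4; μ^(3)=5/3; μ^(4)=-27/2

((0, 0, 2, 2, 0); (1, 0, 0, 0, 0); (0, 0, 1, 1, 1); (3, 3, 0, 0, 0))


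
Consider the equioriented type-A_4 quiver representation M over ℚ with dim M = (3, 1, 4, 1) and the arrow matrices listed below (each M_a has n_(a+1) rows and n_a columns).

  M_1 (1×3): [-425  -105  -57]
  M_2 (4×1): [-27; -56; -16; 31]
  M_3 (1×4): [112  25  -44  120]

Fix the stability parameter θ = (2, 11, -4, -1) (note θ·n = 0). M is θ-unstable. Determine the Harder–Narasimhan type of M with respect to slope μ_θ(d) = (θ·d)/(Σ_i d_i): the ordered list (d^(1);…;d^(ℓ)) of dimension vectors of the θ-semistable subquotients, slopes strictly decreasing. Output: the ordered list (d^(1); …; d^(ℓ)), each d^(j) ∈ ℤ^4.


Barcode: M ≅ I[1,1]^2, I[1,3], I[3,3]^2, I[3,4]. HN layers by μ_θ (4 steps, strictly decreasing):
  μ^(1)=7/2; μ^(2)=2; μ^(3)=-1; μ^(4)=-4

((0, 1, 1, 0); (3, 0, 0, 0); (0, 0, 0, 1); (0, 0, 3, 0))


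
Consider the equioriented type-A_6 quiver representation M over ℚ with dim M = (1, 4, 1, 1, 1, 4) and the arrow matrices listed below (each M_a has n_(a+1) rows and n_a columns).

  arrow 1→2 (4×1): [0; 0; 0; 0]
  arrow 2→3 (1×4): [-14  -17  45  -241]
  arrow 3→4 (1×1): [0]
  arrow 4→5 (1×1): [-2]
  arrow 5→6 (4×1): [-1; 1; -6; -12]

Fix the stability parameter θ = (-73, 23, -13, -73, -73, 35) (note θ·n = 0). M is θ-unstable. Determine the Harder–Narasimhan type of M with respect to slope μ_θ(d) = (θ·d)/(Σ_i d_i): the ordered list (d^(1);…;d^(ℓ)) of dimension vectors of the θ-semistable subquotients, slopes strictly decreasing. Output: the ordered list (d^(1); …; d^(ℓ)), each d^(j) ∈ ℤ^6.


Via rank(M_{q-1}∘⋯∘M_p): M ≅ I[1,1], I[2,2]^3, I[2,3], I[4,6], I[6,6]^3.
μ_θ-semistable layers: μ^(1)=35; μ^(2)=23; μ^(3)=5; μ^(4)=-73

((0, 0, 0, 0, 0, 4); (0, 3, 0, 0, 0, 0); (0, 1, 1, 0, 0, 0); (1, 0, 0, 1, 1, 0))


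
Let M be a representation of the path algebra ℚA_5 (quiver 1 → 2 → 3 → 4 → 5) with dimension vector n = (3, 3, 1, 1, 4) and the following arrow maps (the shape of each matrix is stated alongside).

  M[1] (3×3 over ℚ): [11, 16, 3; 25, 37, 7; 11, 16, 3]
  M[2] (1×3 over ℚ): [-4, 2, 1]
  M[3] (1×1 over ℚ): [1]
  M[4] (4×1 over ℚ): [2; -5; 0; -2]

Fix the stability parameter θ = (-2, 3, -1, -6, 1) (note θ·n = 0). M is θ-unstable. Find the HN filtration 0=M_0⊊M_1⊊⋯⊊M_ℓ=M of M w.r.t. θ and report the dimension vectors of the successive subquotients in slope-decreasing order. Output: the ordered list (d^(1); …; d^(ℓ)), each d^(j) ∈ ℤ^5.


Via rank(M_{q-1}∘⋯∘M_p): M ≅ I[1,1], I[1,2], I[1,5], I[2,2], I[5,5]^3.
μ_θ-semistable layers: μ^(1)=3; μ^(2)=1; μ^(3)=-4/3; μ^(4)=-2

((0, 2, 0, 0, 0); (0, 0, 0, 0, 4); (0, 1, 1, 1, 0); (3, 0, 0, 0, 0))


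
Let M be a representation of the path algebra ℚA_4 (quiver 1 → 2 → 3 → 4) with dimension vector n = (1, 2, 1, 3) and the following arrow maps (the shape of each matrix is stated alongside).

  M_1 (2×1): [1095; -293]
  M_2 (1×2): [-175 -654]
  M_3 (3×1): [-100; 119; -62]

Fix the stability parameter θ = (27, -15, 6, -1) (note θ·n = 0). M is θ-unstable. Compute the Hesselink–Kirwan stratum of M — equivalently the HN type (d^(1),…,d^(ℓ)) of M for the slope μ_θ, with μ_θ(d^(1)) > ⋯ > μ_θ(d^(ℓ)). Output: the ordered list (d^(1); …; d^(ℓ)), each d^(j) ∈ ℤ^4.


Barcode: M ≅ I[1,4], I[2,2], I[4,4]^2. HN layers by μ_θ (3 steps, strictly decreasing):
  μ^(1)=17/4; μ^(2)=-1; μ^(3)=-15

((1, 1, 1, 1); (0, 0, 0, 2); (0, 1, 0, 0))
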